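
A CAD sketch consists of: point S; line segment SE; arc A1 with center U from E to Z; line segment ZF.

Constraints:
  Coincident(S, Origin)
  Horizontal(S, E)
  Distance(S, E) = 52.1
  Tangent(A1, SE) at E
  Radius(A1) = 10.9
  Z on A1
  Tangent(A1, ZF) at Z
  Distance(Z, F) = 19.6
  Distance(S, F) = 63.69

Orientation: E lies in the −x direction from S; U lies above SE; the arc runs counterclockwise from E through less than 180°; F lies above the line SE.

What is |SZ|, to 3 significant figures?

46.4

S is at the origin; SE is horizontal with |SE| = 52.1 and E on the −x side, so E = (-52.1, 0.00). Tangency of A1 to SE means the radius UE is perpendicular to SE, so U = E + (0, 10.9) = (-52.1, 10.9). Since UZ ⟂ ZF (tangency), |UF| = √(10.9² + 19.6²) = 22.4 regardless of where Z sits on A1. So F lies on both circle(S, 63.69) and circle(U, 22.4); the above-SE intersection is F = (-54.3, 33.2). Z is the foot of the tangent from F: Z = (-43.2, 17.1).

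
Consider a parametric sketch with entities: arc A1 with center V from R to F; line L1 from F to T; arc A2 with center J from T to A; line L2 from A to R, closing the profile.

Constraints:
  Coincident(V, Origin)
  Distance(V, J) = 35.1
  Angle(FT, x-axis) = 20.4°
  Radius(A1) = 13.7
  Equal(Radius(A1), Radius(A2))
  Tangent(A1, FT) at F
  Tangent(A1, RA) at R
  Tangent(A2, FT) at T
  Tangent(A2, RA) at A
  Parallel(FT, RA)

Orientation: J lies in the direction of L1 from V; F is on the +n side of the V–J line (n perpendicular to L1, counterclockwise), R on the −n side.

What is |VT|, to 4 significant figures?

37.68

The slot axis is L1's direction at 20.4°, so u = (cos 20.4°, sin 20.4°) = (0.9373, 0.3486) and n = (−sin 20.4°, cos 20.4°) = (-0.3486, 0.9373). V is at the origin and J lies 35.1 along u from V, so J = 35.1·u = (32.90, 12.23). Tangency of A1 to both parallel lines with radius 13.7 puts F and R at V ± 13.7·n: F = (-4.775, 12.84), R = (4.775, -12.84). Equal radii place T and A the same way about J: T = J + 13.7·n = (28.12, 25.08), A = J − 13.7·n = (37.67, -0.6059). Then |VT| = |T − V| = 37.68.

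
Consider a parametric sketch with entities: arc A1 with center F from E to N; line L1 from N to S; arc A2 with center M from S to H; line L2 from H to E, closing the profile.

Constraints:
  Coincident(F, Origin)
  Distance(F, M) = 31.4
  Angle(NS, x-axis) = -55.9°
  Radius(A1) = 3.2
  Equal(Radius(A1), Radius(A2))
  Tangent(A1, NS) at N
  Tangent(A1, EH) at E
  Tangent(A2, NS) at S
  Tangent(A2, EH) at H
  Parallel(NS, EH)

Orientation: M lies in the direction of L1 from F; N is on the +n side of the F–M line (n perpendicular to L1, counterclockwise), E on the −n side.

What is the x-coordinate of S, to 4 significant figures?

20.25

Tangency of A1 to both parallel lines with radius 3.2 puts N and E at F ± 3.2·n: N = (2.650, 1.794), E = (-2.650, -1.794). Equal radii place S and H the same way about M: S = M + 3.2·n = (20.25, -24.21), H = M − 3.2·n = (14.95, -27.80). So S.x = 20.25.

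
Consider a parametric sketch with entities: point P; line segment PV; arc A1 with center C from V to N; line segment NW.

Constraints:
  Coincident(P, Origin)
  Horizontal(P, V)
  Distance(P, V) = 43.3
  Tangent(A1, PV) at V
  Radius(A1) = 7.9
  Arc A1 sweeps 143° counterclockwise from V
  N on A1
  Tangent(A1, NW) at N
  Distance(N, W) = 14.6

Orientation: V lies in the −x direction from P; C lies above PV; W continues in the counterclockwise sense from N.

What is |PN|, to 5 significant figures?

41.081

P is at the origin; P and V share the same y with |PV| = 43.3 and V on the −x side, so V = (-43.300, 0.0000). The tangent condition forces CV to be normal to PV, so C = V + (0, 7.9) = (-43.300, 7.9000). On A1, V sits at bearing -90° from C; a 143° counterclockwise sweep puts N at bearing 53°, so N = C + 7.9·(cos 53°, sin 53°) = (-38.546, 14.209). Then |PN| = |N − P| = 41.081.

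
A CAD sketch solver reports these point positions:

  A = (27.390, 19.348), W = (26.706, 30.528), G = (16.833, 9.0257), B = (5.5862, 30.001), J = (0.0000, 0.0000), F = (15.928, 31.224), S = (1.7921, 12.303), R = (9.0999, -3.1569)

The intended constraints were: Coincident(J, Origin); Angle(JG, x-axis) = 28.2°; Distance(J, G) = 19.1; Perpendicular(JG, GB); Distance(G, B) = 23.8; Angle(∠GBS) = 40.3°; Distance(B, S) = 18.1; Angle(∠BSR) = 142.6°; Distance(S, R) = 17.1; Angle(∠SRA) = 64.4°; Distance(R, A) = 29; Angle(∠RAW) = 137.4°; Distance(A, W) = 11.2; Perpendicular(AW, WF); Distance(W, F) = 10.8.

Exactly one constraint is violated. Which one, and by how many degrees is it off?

Perpendicular(AW, WF) — off by 7.20°.

J = (0.00, 0.00) ✓; JG at 28.20° ✓; |JG| = 19.10 ✓; ∠(JG, GB) = 90.00° ✓; |GB| = 23.80 ✓; ∠GBS = 40.30° ✓; |BS| = 18.10 ✓; ∠BSR = 142.6° ✓; |SR| = 17.10 ✓; ∠SRA = 64.40° ✓; |RA| = 29.00 ✓; ∠RAW = 137.4° ✓; |AW| = 11.20 ✓; ∠(AW, WF) = 82.80° ✗; |WF| = 10.80 ✓.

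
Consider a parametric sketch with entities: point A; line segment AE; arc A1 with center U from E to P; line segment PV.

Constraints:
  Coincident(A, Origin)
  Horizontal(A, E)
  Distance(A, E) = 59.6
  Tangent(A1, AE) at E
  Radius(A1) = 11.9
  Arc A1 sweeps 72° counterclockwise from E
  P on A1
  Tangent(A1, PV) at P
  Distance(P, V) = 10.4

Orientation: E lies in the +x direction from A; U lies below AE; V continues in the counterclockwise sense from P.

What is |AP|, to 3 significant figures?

49.0

A1 meets AE tangentially, so UE is at right angles to AE, so U = E + (0, -11.9) = (59.6, -11.9). On A1, E sits at bearing 90° from U; a 72° counterclockwise sweep puts P at bearing 162°, so P = U + 11.9·(cos 162°, sin 162°) = (48.3, -8.22). Then |AP| = |P − A| = 49.0.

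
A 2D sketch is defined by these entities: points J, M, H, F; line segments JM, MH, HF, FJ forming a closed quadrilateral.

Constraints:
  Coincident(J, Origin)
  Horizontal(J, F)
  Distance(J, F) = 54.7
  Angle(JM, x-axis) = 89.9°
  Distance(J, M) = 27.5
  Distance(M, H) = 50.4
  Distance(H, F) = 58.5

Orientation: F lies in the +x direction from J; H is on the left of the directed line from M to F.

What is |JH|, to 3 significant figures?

70.1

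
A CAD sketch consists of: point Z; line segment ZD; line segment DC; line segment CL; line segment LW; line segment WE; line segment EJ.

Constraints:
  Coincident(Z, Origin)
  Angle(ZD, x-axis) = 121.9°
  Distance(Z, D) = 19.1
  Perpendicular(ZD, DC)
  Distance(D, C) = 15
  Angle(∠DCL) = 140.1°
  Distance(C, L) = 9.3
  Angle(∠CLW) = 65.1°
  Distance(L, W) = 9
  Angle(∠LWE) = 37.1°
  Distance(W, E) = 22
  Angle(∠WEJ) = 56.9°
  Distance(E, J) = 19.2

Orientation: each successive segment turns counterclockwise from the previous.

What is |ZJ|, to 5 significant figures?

35.671

Z is at the origin; ZD runs at 121.9° with length 19.1, so D = (-10.093, 16.215). ZD ⟂ DC, so DC runs at -148.10°; with |DC| = 15.0, C = (-22.828, 8.2888). ∠DCL = 140.1° gives CL at -108.20° from the x-axis; with |CL| = 9.3, L = (-25.732, -0.54596). ∠CLW = 65.1° gives LW at 6.7000° from the x-axis; with |LW| = 9.0, W = (-16.794, 0.50408). ∠LWE = 37.1° gives WE at 149.60° from the x-axis; with |WE| = 22.0, E = (-35.769, 11.637). ∠WEJ = 56.9° gives EJ at -87.300° from the x-axis; with |EJ| = 19.2, J = (-34.865, -7.5419). Then |ZJ| = |J − Z| = 35.671.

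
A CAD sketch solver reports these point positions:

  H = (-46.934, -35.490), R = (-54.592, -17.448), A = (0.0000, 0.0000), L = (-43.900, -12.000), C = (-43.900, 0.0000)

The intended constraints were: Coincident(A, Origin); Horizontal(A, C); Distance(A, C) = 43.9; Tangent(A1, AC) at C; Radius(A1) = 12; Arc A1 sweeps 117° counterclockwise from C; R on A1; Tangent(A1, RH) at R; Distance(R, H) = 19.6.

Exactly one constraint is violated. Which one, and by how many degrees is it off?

Tangent(A1, RH) at R — off by 4.00°.

A = (0.00, 0.00) ✓; A.y = 0.00, C.y = 0.00 ✓; |AC| = 43.90 ✓; ∠(LC, CA) = 90.00° ✓; |LC| = 12.00 ✓; bearing(L→R) − bearing(L→C) = 117.0° ✓; |LR| = 12.00 ✓; ∠(LR, RH) = 94.00° ✗; |RH| = 19.60 ✓.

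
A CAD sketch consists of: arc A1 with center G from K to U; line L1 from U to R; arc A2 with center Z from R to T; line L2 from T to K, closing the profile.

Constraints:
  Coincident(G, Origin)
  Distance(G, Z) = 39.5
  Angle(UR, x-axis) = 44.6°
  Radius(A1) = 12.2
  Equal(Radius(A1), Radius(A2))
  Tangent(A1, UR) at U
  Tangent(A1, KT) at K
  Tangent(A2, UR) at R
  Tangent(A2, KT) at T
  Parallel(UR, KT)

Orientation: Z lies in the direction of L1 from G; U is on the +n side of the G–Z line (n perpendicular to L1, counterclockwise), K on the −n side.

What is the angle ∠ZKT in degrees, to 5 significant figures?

17.164°

The slot axis is L1's direction at 44.6°, so u = (cos 44.6°, sin 44.6°) = (0.71203, 0.70215) and n = (−sin 44.6°, cos 44.6°) = (-0.70215, 0.71203). G is at the origin and Z lies 39.5 along u from G, so Z = 39.5·u = (28.125, 27.735). Tangency of A1 to both parallel lines with radius 12.2 puts U and K at G ± 12.2·n: U = (-8.5663, 8.6867), K = (8.5663, -8.6867). Equal radii place R and T the same way about Z: R = Z + 12.2·n = (19.559, 36.422), T = Z − 12.2·n = (36.691, 19.048). Then cos ∠ZKT = KZ·KT / (|KZ||KT|), giving 17.164°.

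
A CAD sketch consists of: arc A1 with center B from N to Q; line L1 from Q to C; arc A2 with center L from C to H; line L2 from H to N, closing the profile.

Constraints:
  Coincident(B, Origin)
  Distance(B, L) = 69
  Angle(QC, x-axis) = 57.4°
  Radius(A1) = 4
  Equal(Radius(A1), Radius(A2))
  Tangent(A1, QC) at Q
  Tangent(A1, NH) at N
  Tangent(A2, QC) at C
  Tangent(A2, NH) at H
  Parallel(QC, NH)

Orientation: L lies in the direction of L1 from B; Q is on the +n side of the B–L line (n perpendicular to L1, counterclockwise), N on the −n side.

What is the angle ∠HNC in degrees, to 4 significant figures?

6.613°

Tangency of A1 to both parallel lines with radius 4.0 puts Q and N at B ± 4.0·n: Q = (-3.370, 2.155), N = (3.370, -2.155). Equal radii place C and H the same way about L: C = L + 4.0·n = (33.81, 60.28), H = L − 4.0·n = (40.54, 55.97). Then cos ∠HNC = NH·NC / (|NH||NC|), giving 6.613°.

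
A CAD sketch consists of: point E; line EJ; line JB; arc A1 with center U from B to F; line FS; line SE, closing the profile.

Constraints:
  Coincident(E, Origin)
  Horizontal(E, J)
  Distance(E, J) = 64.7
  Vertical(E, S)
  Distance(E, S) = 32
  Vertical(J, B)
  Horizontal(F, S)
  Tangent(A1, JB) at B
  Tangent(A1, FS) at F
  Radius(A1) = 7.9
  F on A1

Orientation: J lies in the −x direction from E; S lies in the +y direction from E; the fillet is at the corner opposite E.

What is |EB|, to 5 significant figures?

69.043

E is at the origin; E and J share the same y with |EJ| = 64.7 and J on the −x side, so J = (-64.700, 0.0000). ES is vertical with |ES| = 32.0 and S on the +y side, so S = (0.0000, 32.000). The virtual corner opposite E is at (-64.700, 32.000). The tangent condition forces UB to be normal to JB and since A1 is tangent to FS there, UF ⟂ FS, with radius 7.9, so the center U sits 7.9 in from both sides at U = (-56.800, 24.100). That places the tangent points at B = (-64.700, 24.100) on JB and F = (-56.800, 32.000) on FS. Then |EB| = |B − E| = 69.043.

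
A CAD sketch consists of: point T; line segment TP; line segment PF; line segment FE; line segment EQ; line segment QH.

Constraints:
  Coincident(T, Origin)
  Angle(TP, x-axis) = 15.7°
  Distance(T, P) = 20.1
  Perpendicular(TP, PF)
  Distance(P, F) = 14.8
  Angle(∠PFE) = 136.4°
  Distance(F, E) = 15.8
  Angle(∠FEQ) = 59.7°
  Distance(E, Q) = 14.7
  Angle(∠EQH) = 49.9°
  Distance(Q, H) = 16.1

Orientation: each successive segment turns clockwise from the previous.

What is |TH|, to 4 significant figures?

27.24

T is at the origin; TP runs at 15.7° with length 20.1, so P = (19.35, 5.439). The perpendicularity gives PF at right angles to TP, so PF runs at -74.30°; with |PF| = 14.8, F = (23.35, -8.809). ∠PFE = 136.4° gives FE at -117.9° from the x-axis; with |FE| = 15.8, E = (15.96, -22.77). ∠FEQ = 59.7° gives EQ at 121.8° from the x-axis; with |EQ| = 14.7, Q = (8.215, -10.28). ∠EQH = 49.9° gives QH at -8.300° from the x-axis; with |QH| = 16.1, H = (24.15, -12.60). Then |TH| = |H − T| = 27.24.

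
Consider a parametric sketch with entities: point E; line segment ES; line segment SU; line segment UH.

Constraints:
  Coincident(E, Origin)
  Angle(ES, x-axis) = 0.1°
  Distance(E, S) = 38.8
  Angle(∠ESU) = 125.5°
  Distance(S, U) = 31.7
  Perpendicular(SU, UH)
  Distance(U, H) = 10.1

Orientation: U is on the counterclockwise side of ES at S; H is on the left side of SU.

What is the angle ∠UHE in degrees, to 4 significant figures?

111.6°

∠ESU = 125.5°, so SU runs at 0.1° + (180° − 125.5°) = 54.60° from the x-axis; with |SU| = 31.7, U = S + 31.7·(cos 54.60°, sin 54.60°) = (57.16, 25.91). SU is perpendicular to UH; with |UH| = 10.1 on the left of SU, H = U + 10.1·(-0.8151, 0.5793) = (48.93, 31.76). Then cos ∠UHE = HU·HE / (|HU||HE|), giving 111.6°.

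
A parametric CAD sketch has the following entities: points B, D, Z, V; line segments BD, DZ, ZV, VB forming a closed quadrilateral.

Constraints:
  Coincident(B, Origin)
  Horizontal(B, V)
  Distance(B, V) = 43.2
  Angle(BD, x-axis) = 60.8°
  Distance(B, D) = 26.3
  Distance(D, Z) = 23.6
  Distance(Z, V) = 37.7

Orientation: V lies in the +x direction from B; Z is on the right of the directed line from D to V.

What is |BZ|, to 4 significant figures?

5.529

Checks: |DZ| = 23.60 ✓; |ZV| = 37.70 ✓.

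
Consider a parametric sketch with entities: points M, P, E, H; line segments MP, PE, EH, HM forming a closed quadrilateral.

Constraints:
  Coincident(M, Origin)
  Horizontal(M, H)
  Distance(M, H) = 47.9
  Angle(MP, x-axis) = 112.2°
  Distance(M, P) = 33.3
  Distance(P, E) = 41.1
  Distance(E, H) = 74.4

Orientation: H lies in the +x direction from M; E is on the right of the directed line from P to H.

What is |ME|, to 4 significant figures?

27.27

M is at the origin; M and H share the same y with |MH| = 47.9 and H in +x, so H = (47.9, 0). MP runs at 112.2° with |MP| = 33.3, so P = (-12.58, 30.83). E is determined by |PE| = 41.1 and |EH| = 74.4 together: it lies at the intersection of circle(P, 41.1) and circle(H, 74.4). With |PH| = 67.89, the foot of the radical line on PH is 5.616 from P and the perpendicular offset is √(41.1² − 5.616²) = 40.71. Taking the right-of-PH solution: E = (-26.07, -7.992).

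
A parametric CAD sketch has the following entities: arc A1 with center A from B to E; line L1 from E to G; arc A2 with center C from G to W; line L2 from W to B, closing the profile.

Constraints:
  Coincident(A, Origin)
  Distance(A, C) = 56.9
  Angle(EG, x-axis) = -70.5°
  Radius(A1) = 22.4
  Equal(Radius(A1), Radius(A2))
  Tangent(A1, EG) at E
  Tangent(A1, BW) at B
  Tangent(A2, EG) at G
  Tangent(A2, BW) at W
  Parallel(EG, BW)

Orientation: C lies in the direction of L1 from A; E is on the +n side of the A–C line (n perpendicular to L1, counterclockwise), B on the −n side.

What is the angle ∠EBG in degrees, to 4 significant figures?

51.79°

The slot axis is L1's direction at -70.5°, so u = (cos -70.5°, sin -70.5°) = (0.3338, -0.9426) and n = (−sin -70.5°, cos -70.5°) = (0.9426, 0.3338). A is at the origin and C lies 56.9 along u from A, so C = 56.9·u = (18.99, -53.64). Tangency of A1 to both parallel lines with radius 22.4 puts E and B at A ± 22.4·n: E = (21.12, 7.477), B = (-21.12, -7.477). Equal radii place G and W the same way about C: G = C + 22.4·n = (40.11, -46.16), W = C − 22.4·n = (-2.122, -61.11). Then cos ∠EBG = BE·BG / (|BE||BG|), giving 51.79°.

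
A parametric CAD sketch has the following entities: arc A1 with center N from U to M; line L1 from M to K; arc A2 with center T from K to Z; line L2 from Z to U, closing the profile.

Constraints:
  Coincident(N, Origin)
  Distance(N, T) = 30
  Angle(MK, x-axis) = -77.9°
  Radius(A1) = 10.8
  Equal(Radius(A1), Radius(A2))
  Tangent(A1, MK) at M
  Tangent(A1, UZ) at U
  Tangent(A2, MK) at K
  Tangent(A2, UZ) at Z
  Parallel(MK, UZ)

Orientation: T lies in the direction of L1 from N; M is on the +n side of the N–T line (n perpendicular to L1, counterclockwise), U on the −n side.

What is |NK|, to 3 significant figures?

31.9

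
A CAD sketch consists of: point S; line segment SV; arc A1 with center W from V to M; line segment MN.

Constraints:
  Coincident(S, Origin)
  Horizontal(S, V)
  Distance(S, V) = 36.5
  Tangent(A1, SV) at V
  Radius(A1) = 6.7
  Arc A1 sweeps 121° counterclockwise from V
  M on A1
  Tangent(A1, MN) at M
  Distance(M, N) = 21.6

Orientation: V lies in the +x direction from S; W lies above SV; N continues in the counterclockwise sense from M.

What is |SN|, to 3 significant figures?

42.3

S is at the origin; S and V share the same y with |SV| = 36.5 and V on the +x side, so V = (36.5, 0.00). Tangency of A1 to SV means the radius WV is perpendicular to SV, so W = V + (0, 6.7) = (36.5, 6.70). On A1, V sits at bearing -90° from W; a 121° counterclockwise sweep puts M at bearing 31°, so M = W + 6.7·(cos 31°, sin 31°) = (42.2, 10.2). The tangent condition forces WM to be normal to MN, so MN runs along (−sin 31°, cos 31°); with |MN| = 21.6, N = (31.1, 28.7). Then |SN| = |N − S| = 42.3.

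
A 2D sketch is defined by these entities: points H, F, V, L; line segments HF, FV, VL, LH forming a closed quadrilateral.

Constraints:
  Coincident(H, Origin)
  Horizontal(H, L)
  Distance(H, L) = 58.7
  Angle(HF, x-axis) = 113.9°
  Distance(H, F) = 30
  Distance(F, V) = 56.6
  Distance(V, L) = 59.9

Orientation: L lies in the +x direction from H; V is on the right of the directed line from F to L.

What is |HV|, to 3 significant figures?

27.0

H is at the origin; HL is horizontal with |HL| = 58.7 and L in +x, so L = (58.7, 0). HF runs at 113.9° with |HF| = 30.0, so F = (-12.2, 27.4). V is determined by |FV| = 56.6 and |VL| = 59.9 together: it lies at the intersection of circle(F, 56.6) and circle(L, 59.9). With |FL| = 76.0, the foot of the radical line on FL is 35.5 from F and the perpendicular offset is √(56.6² − 35.5²) = 44.1. Taking the right-of-FL solution: V = (4.99, -26.5).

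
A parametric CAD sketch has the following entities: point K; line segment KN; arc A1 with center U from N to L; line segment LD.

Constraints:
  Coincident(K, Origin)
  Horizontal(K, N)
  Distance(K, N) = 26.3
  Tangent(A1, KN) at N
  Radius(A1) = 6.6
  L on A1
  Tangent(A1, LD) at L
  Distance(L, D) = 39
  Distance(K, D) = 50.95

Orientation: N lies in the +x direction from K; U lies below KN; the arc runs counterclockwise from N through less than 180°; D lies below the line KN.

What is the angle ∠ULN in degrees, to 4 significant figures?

43.27°

Checks: |KN| = 26.30 ✓; |UL| = 6.600 ✓; ∠(UL, LD) = 90.00° ✓; |LD| = 39.00 ✓; |KD| = 50.95 ✓.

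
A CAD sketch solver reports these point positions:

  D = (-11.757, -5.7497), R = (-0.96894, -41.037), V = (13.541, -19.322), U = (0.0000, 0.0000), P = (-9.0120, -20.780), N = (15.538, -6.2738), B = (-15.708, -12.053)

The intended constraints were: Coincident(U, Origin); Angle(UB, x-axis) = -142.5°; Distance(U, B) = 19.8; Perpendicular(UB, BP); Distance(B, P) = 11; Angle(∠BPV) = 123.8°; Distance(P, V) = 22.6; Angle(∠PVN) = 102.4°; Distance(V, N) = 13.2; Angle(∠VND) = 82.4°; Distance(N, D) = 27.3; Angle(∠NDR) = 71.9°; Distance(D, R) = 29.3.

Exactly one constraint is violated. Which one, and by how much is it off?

Distance(D, R) = 29.3 — off by 7.60.

U = (0.00, 0.00) ✓; UB at -142.5° ✓; |UB| = 19.80 ✓; ∠(UB, BP) = 90.00° ✓; |BP| = 11.00 ✓; ∠BPV = 123.8° ✓; |PV| = 22.60 ✓; ∠PVN = 102.4° ✓; |VN| = 13.20 ✓; ∠VND = 82.40° ✓; |ND| = 27.30 ✓; ∠NDR = 71.90° ✓; |DR| = 36.90 ✗.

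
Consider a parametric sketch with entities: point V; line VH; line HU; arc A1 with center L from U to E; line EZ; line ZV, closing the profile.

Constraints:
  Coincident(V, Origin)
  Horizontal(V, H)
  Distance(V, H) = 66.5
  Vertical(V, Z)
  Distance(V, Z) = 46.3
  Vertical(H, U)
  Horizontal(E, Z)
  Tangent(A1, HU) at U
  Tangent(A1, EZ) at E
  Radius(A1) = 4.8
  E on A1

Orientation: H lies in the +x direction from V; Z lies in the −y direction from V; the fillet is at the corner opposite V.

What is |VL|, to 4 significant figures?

74.36

VZ is vertical with |VZ| = 46.3 and Z on the −y side, so Z = (0.000, -46.30). The virtual corner opposite V is at (66.50, -46.30). Since A1 is tangent to HU there, LU ⟂ HU and A1 meets EZ tangentially, so LE is at right angles to EZ, with radius 4.8, so the center L sits 4.8 in from both sides at L = (61.70, -41.50). Then |VL| = |L − V| = 74.36.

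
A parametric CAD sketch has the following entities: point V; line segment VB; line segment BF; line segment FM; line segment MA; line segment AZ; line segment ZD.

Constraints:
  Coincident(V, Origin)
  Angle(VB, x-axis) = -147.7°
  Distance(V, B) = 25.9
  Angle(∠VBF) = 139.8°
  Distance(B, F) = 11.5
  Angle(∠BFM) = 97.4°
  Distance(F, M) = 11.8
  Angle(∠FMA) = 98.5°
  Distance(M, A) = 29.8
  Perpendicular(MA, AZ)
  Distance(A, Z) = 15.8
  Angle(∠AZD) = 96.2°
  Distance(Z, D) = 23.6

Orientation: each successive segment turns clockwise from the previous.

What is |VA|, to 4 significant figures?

5.203

∠BFM = 97.4° gives FM at 89.50° from the x-axis; with |FM| = 11.8, M = (-33.18, -0.4596). ∠FMA = 98.5° gives MA at 8.000° from the x-axis; with |MA| = 29.8, A = (-3.670, 3.688). Then |VA| = |A − V| = 5.203.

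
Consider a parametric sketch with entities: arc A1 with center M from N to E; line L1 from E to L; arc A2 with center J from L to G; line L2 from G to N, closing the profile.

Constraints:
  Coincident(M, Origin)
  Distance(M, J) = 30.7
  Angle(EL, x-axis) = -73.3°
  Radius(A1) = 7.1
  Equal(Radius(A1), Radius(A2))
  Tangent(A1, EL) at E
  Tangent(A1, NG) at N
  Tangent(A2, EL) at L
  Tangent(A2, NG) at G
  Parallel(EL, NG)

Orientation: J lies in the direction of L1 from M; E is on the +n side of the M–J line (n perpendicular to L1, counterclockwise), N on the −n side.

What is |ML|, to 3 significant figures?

31.5

The slot axis is L1's direction at -73.3°, so u = (cos -73.3°, sin -73.3°) = (0.287, -0.958) and n = (−sin -73.3°, cos -73.3°) = (0.958, 0.287). M is at the origin and J lies 30.7 along u from M, so J = 30.7·u = (8.82, -29.4). Tangency of A1 to both parallel lines with radius 7.1 puts E and N at M ± 7.1·n: E = (6.80, 2.04), N = (-6.80, -2.04). Equal radii place L and G the same way about J: L = J + 7.1·n = (15.6, -27.4), G = J − 7.1·n = (2.02, -31.4). Then |ML| = |L − M| = 31.5.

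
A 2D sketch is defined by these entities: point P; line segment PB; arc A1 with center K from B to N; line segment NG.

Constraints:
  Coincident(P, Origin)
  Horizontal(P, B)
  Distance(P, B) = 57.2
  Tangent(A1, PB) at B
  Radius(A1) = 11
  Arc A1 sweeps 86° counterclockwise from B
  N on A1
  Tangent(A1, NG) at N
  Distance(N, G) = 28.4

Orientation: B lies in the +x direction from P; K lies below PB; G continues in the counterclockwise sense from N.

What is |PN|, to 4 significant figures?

47.35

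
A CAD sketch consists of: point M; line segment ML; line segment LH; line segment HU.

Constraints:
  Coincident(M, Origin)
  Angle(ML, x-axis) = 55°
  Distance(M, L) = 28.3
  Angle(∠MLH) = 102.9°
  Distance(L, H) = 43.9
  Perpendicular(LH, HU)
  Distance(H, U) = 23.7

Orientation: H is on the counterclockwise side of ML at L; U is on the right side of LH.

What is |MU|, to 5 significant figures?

71.778

M is at the origin; ML runs at 55.0° with length 28.3, so L = 28.3·(cos 55.0°, sin 55.0°) = (16.232, 23.182). ∠MLH = 102.9°, so LH runs at 55.0° + (180° − 102.9°) = 132.10° from the x-axis; with |LH| = 43.9, H = L + 43.9·(cos 132.10°, sin 132.10°) = (-13.200, 55.755). LH is perpendicular to HU; with |HU| = 23.7 on the right of LH, U = H + 23.7·(0.74198, 0.67043) = (4.3853, 71.644). Then |MU| = |U − M| = 71.778.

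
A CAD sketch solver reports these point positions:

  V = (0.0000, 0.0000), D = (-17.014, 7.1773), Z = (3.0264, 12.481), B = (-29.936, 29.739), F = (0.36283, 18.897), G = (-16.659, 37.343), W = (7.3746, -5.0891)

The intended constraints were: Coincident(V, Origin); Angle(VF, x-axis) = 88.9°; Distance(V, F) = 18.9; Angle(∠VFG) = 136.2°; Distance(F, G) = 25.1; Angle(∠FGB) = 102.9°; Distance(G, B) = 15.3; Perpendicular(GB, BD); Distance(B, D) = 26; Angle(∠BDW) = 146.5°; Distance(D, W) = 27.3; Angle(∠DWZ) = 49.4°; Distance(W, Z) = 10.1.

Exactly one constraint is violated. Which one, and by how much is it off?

Distance(W, Z) = 10.1 — off by 8.00.

V = (0.00, 0.00) ✓; VF at 88.90° ✓; |VF| = 18.90 ✓; ∠VFG = 136.2° ✓; |FG| = 25.10 ✓; ∠FGB = 102.9° ✓; |GB| = 15.30 ✓; ∠(GB, BD) = 90.00° ✓; |BD| = 26.00 ✓; ∠BDW = 146.5° ✓; |DW| = 27.30 ✓; ∠DWZ = 49.40° ✓; |WZ| = 18.10 ✗.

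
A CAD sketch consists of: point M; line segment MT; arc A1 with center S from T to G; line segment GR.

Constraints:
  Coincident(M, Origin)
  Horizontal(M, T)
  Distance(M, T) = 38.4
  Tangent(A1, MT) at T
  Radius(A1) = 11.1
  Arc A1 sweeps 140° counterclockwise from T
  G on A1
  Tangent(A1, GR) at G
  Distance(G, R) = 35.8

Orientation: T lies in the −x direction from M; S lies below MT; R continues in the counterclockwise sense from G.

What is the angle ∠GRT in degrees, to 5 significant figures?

24.540°

M is at the origin; MT is horizontal with |MT| = 38.4 and T on the −x side, so T = (-38.400, 0.0000). A1 meets MT tangentially, so ST is at right angles to MT, so S = T + (0, -11.1) = (-38.400, -11.100). On A1, T sits at bearing 90° from S; a 140° counterclockwise sweep puts G at bearing 230°, so G = S + 11.1·(cos 230°, sin 230°) = (-45.535, -19.603). The tangent condition forces SG to be normal to GR, so GR runs along (−sin 230°, cos 230°); with |GR| = 35.8, R = (-18.111, -42.615). Then cos ∠GRT = RG·RT / (|RG||RT|), giving 24.540°.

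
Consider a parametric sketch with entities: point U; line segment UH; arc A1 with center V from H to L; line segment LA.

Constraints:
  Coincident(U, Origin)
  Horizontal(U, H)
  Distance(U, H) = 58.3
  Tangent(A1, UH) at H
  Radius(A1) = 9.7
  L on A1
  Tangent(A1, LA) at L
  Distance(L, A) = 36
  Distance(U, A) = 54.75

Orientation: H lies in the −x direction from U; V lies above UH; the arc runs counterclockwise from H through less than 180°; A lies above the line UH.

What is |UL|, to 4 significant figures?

49.59

Checks: ∠(VH, HU) = 90.00° ✓; |VH| = 9.700 ✓; |VL| = 9.700 ✓; ∠(VL, LA) = 90.00° ✓; |LA| = 36.00 ✓; |UA| = 54.75 ✓.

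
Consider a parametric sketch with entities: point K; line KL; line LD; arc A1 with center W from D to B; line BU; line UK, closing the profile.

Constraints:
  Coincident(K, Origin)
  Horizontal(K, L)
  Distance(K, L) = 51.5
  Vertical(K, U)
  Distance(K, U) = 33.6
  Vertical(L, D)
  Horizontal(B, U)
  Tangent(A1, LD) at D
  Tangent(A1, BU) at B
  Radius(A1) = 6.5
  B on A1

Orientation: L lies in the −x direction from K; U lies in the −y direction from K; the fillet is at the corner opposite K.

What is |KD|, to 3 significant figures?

58.2

K is at the origin; K and L share the same y with |KL| = 51.5 and L on the −x side, so L = (-51.5, 0.00). K and U share the same x with |KU| = 33.6 and U on the −y side, so U = (0.00, -33.6). The virtual corner opposite K is at (-51.5, -33.6). The tangent condition forces WD to be normal to LD and tangency of A1 to BU means the radius WB is perpendicular to BU, with radius 6.5, so the center W sits 6.5 in from both sides at W = (-45.0, -27.1). That places the tangent points at D = (-51.5, -27.1) on LD and B = (-45.0, -33.6) on BU. Then |KD| = |D − K| = 58.2.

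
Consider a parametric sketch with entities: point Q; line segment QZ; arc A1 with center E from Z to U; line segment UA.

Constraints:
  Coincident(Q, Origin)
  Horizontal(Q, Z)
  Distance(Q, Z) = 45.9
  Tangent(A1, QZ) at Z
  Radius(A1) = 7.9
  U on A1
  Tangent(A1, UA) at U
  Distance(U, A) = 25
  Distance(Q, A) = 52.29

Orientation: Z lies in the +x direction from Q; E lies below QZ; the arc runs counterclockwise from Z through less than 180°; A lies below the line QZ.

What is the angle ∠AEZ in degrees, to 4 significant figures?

167.4°

Checks: ∠(EZ, ZQ) = 90.00° ✓; |EZ| = 7.900 ✓; |EU| = 7.900 ✓; ∠(EU, UA) = 90.00° ✓; |UA| = 25.00 ✓; |QA| = 52.29 ✓.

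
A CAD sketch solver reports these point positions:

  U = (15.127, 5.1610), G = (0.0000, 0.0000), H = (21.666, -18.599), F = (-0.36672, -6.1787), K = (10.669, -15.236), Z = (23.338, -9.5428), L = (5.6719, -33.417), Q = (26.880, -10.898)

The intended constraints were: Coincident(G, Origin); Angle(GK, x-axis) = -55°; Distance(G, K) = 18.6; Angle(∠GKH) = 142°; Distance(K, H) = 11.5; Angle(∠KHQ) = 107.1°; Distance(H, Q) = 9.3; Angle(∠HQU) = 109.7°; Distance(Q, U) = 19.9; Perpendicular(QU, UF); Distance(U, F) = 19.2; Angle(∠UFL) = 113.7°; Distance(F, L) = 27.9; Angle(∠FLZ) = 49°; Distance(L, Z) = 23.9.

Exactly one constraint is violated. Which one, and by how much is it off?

Distance(L, Z) = 23.9 — off by 5.80.

G = (0.00, 0.00) ✓; GK at -55.00° ✓; |GK| = 18.60 ✓; ∠GKH = 142.0° ✓; |KH| = 11.50 ✓; ∠KHQ = 107.1° ✓; |HQ| = 9.300 ✓; ∠HQU = 109.7° ✓; |QU| = 19.90 ✓; ∠(QU, UF) = 90.00° ✓; |UF| = 19.20 ✓; ∠UFL = 113.7° ✓; |FL| = 27.90 ✓; ∠FLZ = 49.00° ✓; |LZ| = 29.70 ✗.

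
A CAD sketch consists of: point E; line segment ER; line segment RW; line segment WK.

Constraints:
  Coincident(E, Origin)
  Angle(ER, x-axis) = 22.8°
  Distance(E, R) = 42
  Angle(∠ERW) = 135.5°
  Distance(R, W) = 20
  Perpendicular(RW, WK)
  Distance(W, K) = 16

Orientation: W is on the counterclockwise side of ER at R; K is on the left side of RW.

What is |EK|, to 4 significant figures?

51.73

E is at the origin; ER runs at 22.8° with length 42.0, so R = 42.0·(cos 22.8°, sin 22.8°) = (38.72, 16.28). ∠ERW = 135.5°, so RW runs at 22.8° + (180° − 135.5°) = 67.30° from the x-axis; with |RW| = 20.0, W = R + 20.0·(cos 67.30°, sin 67.30°) = (46.44, 34.73). The perpendicularity gives WK at right angles to RW; with |WK| = 16.0 on the left of RW, K = W + 16.0·(-0.9225, 0.3859) = (31.68, 40.90). Then |EK| = |K − E| = 51.73.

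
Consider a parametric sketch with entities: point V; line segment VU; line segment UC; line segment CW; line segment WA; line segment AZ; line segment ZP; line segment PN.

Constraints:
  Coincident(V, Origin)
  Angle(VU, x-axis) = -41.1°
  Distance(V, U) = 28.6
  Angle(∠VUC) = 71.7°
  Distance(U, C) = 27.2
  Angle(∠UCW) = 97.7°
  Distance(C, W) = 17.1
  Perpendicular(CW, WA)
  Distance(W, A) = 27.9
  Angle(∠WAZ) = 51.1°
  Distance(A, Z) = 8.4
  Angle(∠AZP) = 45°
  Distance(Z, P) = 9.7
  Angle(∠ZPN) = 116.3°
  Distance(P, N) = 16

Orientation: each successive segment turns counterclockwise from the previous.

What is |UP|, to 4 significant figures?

24.45

V is at the origin; VU runs at -41.1° with length 28.6, so U = (21.55, -18.80). ∠VUC = 71.7° gives UC at 67.20° from the x-axis; with |UC| = 27.2, C = (32.09, 6.274). ∠UCW = 97.7° gives CW at 149.5° from the x-axis; with |CW| = 17.1, W = (17.36, 14.95). CW is perpendicular to WA, so WA runs at -120.5°; with |WA| = 27.9, A = (3.198, -9.087). ∠WAZ = 51.1° gives AZ at 8.400° from the x-axis; with |AZ| = 8.4, Z = (11.51, -7.860). ∠AZP = 45.0° gives ZP at 143.4° from the x-axis; with |ZP| = 9.7, P = (3.721, -2.076). Then |UP| = |P − U| = 24.45.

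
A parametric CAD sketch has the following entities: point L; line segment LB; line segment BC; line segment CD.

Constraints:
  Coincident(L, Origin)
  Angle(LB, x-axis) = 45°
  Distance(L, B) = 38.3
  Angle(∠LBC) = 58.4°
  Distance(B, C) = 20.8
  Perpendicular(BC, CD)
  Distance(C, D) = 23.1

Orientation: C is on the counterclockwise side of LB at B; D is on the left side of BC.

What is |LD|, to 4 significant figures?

9.549

L is at the origin; LB runs at 45.0° with length 38.3, so B = 38.3·(cos 45.0°, sin 45.0°) = (27.08, 27.08). ∠LBC = 58.4°, so BC runs at 45.0° + (180° − 58.4°) = 166.6° from the x-axis; with |BC| = 20.8, C = B + 20.8·(cos 166.6°, sin 166.6°) = (6.848, 31.90). BC ⟂ CD; with |CD| = 23.1 on the left of BC, D = C + 23.1·(-0.2317, -0.9728) = (1.495, 9.431). Then |LD| = |D − L| = 9.549.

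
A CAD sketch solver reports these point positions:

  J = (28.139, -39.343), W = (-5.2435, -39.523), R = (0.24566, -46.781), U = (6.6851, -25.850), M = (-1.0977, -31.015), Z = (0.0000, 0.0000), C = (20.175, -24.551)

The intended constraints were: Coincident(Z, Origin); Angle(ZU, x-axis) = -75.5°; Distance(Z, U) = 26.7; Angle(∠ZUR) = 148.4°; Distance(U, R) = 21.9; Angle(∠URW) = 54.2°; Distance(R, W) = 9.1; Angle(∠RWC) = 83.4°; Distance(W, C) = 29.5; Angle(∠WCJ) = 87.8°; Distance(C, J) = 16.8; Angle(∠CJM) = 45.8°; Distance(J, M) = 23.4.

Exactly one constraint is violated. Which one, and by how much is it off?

Distance(J, M) = 23.4 — off by 7.00.

Z = (0.00, 0.00) ✓; ZU at -75.50° ✓; |ZU| = 26.70 ✓; ∠ZUR = 148.4° ✓; |UR| = 21.90 ✓; ∠URW = 54.20° ✓; |RW| = 9.100 ✓; ∠RWC = 83.40° ✓; |WC| = 29.50 ✓; ∠WCJ = 87.80° ✓; |CJ| = 16.80 ✓; ∠CJM = 45.80° ✓; |JM| = 30.40 ✗.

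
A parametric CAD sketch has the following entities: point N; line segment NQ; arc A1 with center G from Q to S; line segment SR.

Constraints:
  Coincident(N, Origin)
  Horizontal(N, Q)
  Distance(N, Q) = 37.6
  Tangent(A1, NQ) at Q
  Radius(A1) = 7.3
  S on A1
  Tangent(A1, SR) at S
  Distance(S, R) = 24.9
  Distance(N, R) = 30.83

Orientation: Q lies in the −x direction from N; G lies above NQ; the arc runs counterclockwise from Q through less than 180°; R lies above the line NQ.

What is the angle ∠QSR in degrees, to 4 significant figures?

150.7°

Checks: |GQ| = 7.300 ✓; |GS| = 7.300 ✓; ∠(GS, SR) = 90.00° ✓; |SR| = 24.90 ✓; |NR| = 30.83 ✓.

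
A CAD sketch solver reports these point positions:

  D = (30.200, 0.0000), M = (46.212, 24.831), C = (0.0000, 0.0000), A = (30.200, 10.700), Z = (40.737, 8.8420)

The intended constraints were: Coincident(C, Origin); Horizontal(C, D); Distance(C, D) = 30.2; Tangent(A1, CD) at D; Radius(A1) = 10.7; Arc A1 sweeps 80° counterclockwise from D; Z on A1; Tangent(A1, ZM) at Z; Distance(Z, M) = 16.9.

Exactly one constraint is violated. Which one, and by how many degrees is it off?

Tangent(A1, ZM) at Z — off by 8.90°.

C = (0.00, 0.00) ✓; C.y = 0.00, D.y = 0.00 ✓; |CD| = 30.20 ✓; ∠(AD, DC) = 90.00° ✓; |AD| = 10.70 ✓; bearing(A→Z) − bearing(A→D) = 80.00° ✓; |AZ| = 10.70 ✓; ∠(AZ, ZM) = 98.90° ✗; |ZM| = 16.90 ✓.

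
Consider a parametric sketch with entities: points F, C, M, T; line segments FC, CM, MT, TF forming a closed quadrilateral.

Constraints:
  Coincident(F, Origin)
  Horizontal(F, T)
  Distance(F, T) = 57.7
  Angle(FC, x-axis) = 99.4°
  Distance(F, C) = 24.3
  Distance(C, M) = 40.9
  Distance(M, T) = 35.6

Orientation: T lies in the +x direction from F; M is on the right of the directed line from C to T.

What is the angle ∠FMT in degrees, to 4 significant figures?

151.7°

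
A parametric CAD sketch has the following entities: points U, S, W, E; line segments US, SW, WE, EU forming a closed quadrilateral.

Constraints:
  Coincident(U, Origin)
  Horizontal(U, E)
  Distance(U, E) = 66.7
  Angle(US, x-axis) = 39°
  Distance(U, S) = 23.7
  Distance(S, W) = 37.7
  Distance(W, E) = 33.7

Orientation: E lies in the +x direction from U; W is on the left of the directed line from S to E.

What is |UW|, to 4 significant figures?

60.94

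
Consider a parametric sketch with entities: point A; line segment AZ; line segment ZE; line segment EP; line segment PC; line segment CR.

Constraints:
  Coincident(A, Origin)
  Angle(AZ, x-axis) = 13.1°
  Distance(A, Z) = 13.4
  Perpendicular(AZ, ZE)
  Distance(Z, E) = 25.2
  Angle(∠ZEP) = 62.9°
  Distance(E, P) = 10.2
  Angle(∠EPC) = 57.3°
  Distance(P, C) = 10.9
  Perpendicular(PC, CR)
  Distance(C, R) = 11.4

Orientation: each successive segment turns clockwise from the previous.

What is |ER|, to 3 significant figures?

6.08

A is at the origin; AZ runs at 13.1° with length 13.4, so Z = (13.1, 3.04). AZ ⟂ ZE, so ZE runs at -76.9°; with |ZE| = 25.2, E = (18.8, -21.5). ∠ZEP = 62.9° gives EP at 166° from the x-axis; with |EP| = 10.2, P = (8.87, -19.0). ∠EPC = 57.3° gives PC at 43.3° from the x-axis; with |PC| = 10.9, C = (16.8, -11.6). The perpendicularity gives CR at right angles to PC, so CR runs at -46.7°; with |CR| = 11.4, R = (24.6, -19.9). Then |ER| = |R − E| = 6.08.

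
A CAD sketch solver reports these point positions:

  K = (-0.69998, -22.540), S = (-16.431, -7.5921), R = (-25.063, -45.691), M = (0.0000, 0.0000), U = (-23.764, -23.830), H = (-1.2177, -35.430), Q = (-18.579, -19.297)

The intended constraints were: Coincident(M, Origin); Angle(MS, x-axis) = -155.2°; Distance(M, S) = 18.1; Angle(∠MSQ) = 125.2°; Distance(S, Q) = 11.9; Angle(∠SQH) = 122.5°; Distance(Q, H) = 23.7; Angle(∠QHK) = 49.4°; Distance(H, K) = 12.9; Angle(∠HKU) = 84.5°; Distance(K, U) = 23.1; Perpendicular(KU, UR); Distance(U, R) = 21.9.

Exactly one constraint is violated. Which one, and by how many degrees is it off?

Perpendicular(KU, UR) — off by 6.60°.

M = (0.00, 0.00) ✓; MS at -155.2° ✓; |MS| = 18.10 ✓; ∠MSQ = 125.2° ✓; |SQ| = 11.90 ✓; ∠SQH = 122.5° ✓; |QH| = 23.70 ✓; ∠QHK = 49.40° ✓; |HK| = 12.90 ✓; ∠HKU = 84.50° ✓; |KU| = 23.10 ✓; ∠(KU, UR) = 83.40° ✗; |UR| = 21.90 ✓.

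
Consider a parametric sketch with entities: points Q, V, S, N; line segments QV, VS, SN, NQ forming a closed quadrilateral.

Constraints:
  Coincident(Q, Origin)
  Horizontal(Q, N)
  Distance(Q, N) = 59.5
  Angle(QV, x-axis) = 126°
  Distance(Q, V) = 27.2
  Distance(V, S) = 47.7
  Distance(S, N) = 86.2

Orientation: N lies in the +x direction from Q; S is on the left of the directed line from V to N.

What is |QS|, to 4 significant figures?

65.63

Checks: |VS| = 47.70 ✓; |SN| = 86.20 ✓.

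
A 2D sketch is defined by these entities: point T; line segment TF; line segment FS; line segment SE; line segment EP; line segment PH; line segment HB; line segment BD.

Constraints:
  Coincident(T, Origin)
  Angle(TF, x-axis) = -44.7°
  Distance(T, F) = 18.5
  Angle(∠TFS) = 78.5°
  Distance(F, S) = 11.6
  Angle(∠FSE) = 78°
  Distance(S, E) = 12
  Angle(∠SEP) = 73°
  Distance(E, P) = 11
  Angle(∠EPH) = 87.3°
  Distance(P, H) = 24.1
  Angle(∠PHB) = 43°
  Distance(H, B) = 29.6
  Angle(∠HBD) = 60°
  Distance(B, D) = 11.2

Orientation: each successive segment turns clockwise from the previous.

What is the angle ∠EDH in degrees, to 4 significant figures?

92.12°

T is at the origin; TF runs at -44.7° with length 18.5, so F = (13.15, -13.01). ∠TFS = 78.5° gives FS at -146.2° from the x-axis; with |FS| = 11.6, S = (3.510, -19.47). ∠FSE = 78.0° gives SE at 111.8° from the x-axis; with |SE| = 12.0, E = (-0.9460, -8.324). ∠SEP = 73.0° gives EP at 4.800° from the x-axis; with |EP| = 11.0, P = (10.02, -7.404). ∠EPH = 87.3° gives PH at -87.90° from the x-axis; with |PH| = 24.1, H = (10.90, -31.49). ∠PHB = 43.0° gives HB at 135.1° from the x-axis; with |HB| = 29.6, B = (-10.07, -10.59). ∠HBD = 60.0° gives BD at 15.10° from the x-axis; with |BD| = 11.2, D = (0.7449, -7.676). Then cos ∠EDH = DE·DH / (|DE||DH|), giving 92.12°.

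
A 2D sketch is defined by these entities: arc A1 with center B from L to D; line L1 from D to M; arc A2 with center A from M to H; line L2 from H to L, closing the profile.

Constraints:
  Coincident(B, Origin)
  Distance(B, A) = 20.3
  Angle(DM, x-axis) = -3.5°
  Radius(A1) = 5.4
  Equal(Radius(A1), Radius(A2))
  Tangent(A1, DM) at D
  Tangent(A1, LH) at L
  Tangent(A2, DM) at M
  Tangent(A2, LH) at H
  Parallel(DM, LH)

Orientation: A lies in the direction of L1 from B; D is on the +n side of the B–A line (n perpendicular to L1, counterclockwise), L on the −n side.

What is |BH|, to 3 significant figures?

21.0

Tangency of A1 to both parallel lines with radius 5.4 puts D and L at B ± 5.4·n: D = (0.330, 5.39), L = (-0.330, -5.39). Equal radii place M and H the same way about A: M = A + 5.4·n = (20.6, 4.15), H = A − 5.4·n = (19.9, -6.63). Then |BH| = |H − B| = 21.0.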